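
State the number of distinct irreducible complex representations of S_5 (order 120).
7

The number of irreducible complex representations of a finite group equals its number of conjugacy classes. Conjugacy classes in S_5 correspond to cycle types, i.e. partitions of 5; there are p(5) = 7 of them, so S_5 (order 120) has exactly 7 irreducible complex representations.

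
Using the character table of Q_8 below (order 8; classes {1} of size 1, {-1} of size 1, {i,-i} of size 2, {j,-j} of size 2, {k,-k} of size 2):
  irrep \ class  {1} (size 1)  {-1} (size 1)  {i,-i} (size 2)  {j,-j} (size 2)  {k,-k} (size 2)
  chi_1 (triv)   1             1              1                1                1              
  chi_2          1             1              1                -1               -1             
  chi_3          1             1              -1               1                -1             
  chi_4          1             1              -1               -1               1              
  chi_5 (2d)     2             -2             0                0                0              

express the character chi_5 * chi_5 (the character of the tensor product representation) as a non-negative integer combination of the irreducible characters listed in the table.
chi_5 tensor chi_5 = chi_1 + chi_2 + chi_3 + chi_4 (all other irreducibles have multiplicity 0).

Derivation: The character of a tensor product is the pointwise product (chi_5 * chi_5)(C) = chi_5(C) * chi_5(C):
  {1}: (2)*(2), {-1}: (-2)*(-2), {i,-i}: (0)*(0), {j,-j}: (0)*(0), {k,-k}: (0)*(0)
so (chi_5 * chi_5) takes values
  {1} -> 4, {-1} -> 4, {i,-i} -> 0, {j,-j} -> 0, {k,-k} -> 0.
Now take the inner product of this character with each irreducible chi from the table, <chi_5*chi_5, chi> = (1/8) sum_C |C| (chi_5*chi_5)(C) conj(chi(C)):
  <chi_5*chi_5, chi_1> = (1/8)[1*(4)*conj(1) + 1*(4)*conj(1) + 2*(0)*conj(1) + 2*(0)*conj(1) + 2*(0)*conj(1)]
      = (1/8)[(4) + (4) + (0) + (0) + (0)] = 8/8 = 1
  <chi_5*chi_5, chi_2> = (1/8)[1*(4)*conj(1) + 1*(4)*conj(1) + 2*(0)*conj(1) + 2*(0)*conj(-1) + 2*(0)*conj(-1)]
      = (1/8)[(4) + (4) + (0) + (0) + (0)] = 8/8 = 1
  <chi_5*chi_5, chi_3> = (1/8)[1*(4)*conj(1) + 1*(4)*conj(1) + 2*(0)*conj(-1) + 2*(0)*conj(1) + 2*(0)*conj(-1)]
      = (1/8)[(4) + (4) + (0) + (0) + (0)] = 8/8 = 1
  <chi_5*chi_5, chi_4> = (1/8)[1*(4)*conj(1) + 1*(4)*conj(1) + 2*(0)*conj(-1) + 2*(0)*conj(-1) + 2*(0)*conj(1)]
      = (1/8)[(4) + (4) + (0) + (0) + (0)] = 8/8 = 1
  <chi_5*chi_5, chi_5> = (1/8)[1*(4)*conj(2) + 1*(4)*conj(-2) + 2*(0)*conj(0) + 2*(0)*conj(0) + 2*(0)*conj(0)]
      = (1/8)[(8) + (-8) + (0) + (0) + (0)] = 0/8 = 0
Hence the multiplicities are chi_1: 1, chi_2: 1, chi_3: 1, chi_4: 1. Dimension check: dim(chi_5)*dim(chi_5) = 2*2 = 4 and sum (mult * dim) = 1*1 + 1*1 + 1*1 + 1*1 = 4.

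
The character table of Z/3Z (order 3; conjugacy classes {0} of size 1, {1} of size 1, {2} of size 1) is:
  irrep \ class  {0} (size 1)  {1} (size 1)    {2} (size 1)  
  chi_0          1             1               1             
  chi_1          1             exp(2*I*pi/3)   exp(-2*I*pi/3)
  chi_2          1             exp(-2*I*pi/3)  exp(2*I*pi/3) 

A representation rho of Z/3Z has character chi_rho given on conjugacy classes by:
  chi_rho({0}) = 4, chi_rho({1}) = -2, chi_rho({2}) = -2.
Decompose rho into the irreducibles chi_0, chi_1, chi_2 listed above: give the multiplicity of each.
Multiplicities: chi_0: 0, chi_1: 2, chi_2: 2.

Details: Use <chi_rho, chi> = (1/|G|) sum_C |C| * chi_rho(C) * conj(chi(C)) with |G| = 3 for each irreducible chi in the table:
  <chi_rho, chi_0> = (1/3)[1*(4)*conj(1) + 1*(-2)*conj(1) + 1*(-2)*conj(1)]
      = (1/3)[(4) + (-2) + (-2)] = 0/3 = 0
  <chi_rho, chi_1> = (1/3)[1*(4)*conj(1) + 1*(-2)*conj(exp(2*I*pi/3)) + 1*(-2)*conj(exp(-2*I*pi/3))]
      = (1/3)[(4) + (2 + 2*exp(2*I*pi/3)) + (2 + 2*exp(-2*I*pi/3))] = 6/3 = 2
  <chi_rho, chi_2> = (1/3)[1*(4)*conj(1) + 1*(-2)*conj(exp(-2*I*pi/3)) + 1*(-2)*conj(exp(2*I*pi/3))]
      = (1/3)[(4) + (2 + 2*exp(-2*I*pi/3)) + (2 + 2*exp(2*I*pi/3))] = 6/3 = 2
(Exp terms are combined using exp(i*s)*conj(exp(i*t)) = exp(i*(s-t)), and sums of them are collapsed using the identity that for every m > 1 the m distinct m-th roots of unity sum to 0, e.g. 1 + exp(2*I*pi/3) + exp(-2*I*pi/3) = 0.)
Dimension check: dim(rho) = sum (mult * dim) = 0*1 + 2*1 + 2*1 = 4 = chi_rho(e) = 4.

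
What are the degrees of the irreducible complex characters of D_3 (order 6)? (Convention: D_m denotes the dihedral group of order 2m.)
Dimensions: 1, 1, 2

Working: There are 3 irreducibles (= number of conjugacy classes). Their dimensions d_i satisfy sum d_i^2 = |G| = 6: 1 + 1 + 4 = 6.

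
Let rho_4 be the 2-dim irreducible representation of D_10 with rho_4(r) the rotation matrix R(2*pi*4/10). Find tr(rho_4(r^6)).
chi_{rho_4}(r^6) = 2*cos(2*pi*4*6/10) = -sqrt(5)/2 - 1/2

Solution. rho_4(r^6) is rotation by angle 2*pi*4*6/10, whose trace is 2*cos(2*pi*4*6/10) = -sqrt(5)/2 - 1/2.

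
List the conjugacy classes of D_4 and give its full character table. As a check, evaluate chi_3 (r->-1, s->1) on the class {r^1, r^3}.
Conjugacy classes: {e} of size 1, {r^2} of size 1, {r^1, r^3} of size 2, {s, sr^2, ...} of size 2, {sr, sr^3, ...} of size 2.
Character table:
  irrep \ class              {e} (size 1)  {r^2} (size 1)  {r^1, r^3} (size 2)  {s, sr^2, ...} (size 2)  {sr, sr^3, ...} (size 2)
  chi_1 (triv)               1             1               1                    1                        1                       
  chi_2 (sign: r->1, s->-1)  1             1               1                    -1                       -1                      
  chi_3 (r->-1, s->1)        1             1               -1                   1                        -1                      
  chi_4 (r->-1, s->-1)       1             1               -1                   -1                       1                       
  chi_5 (2d, j=1)            2             -2              0                    0                        0                       

Spot check: chi_3 (r->-1, s->1) on {r^1, r^3} = -1.

Explanation: D_4 has order 2*4 = 8 with 5 conjugacy classes, hence 5 irreducibles. Sum of squared dims 1 + 1 + 1 + 1 + 4 = 8 = |G|. Linear characters come from the abelianisation; the 2-dimensional irreps have character r^k -> 2*cos(2*pi*j*k/4), reflections -> 0.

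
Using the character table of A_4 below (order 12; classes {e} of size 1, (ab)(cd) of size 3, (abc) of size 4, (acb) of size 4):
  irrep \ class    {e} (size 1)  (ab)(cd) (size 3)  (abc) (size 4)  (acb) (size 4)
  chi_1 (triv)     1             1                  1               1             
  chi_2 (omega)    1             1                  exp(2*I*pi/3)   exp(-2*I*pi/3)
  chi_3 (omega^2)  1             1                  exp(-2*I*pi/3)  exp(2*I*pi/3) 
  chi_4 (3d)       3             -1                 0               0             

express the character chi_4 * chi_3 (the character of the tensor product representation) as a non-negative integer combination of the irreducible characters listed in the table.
chi_4 tensor chi_3 = chi_4 (all other irreducibles have multiplicity 0).

Argument: The character of a tensor product is the pointwise product (chi_4 * chi_3)(C) = chi_4(C) * chi_3(C):
  {e}: (3)*(1), (ab)(cd): (-1)*(1), (abc): (0)*(exp(-2*I*pi/3)), (acb): (0)*(exp(2*I*pi/3))
so (chi_4 * chi_3) takes values
  {e} -> 3, (ab)(cd) -> -1, (abc) -> 0, (acb) -> 0.
Now take the inner product of this character with each irreducible chi from the table, <chi_4*chi_3, chi> = (1/12) sum_C |C| (chi_4*chi_3)(C) conj(chi(C)):
  <chi_4*chi_3, chi_1> = (1/12)[1*(3)*conj(1) + 3*(-1)*conj(1) + 4*(0)*conj(1) + 4*(0)*conj(1)]
      = (1/12)[(3) + (-3) + (0) + (0)] = 0/12 = 0
  <chi_4*chi_3, chi_2> = (1/12)[1*(3)*conj(1) + 3*(-1)*conj(1) + 4*(0)*conj(exp(2*I*pi/3)) + 4*(0)*conj(exp(-2*I*pi/3))]
      = (1/12)[(3) + (-3) + (0) + (0)] = 0/12 = 0
  <chi_4*chi_3, chi_3> = (1/12)[1*(3)*conj(1) + 3*(-1)*conj(1) + 4*(0)*conj(exp(-2*I*pi/3)) + 4*(0)*conj(exp(2*I*pi/3))]
      = (1/12)[(3) + (-3) + (0) + (0)] = 0/12 = 0
  <chi_4*chi_3, chi_4> = (1/12)[1*(3)*conj(3) + 3*(-1)*conj(-1) + 4*(0)*conj(0) + 4*(0)*conj(0)]
      = (1/12)[(9) + (3) + (0) + (0)] = 12/12 = 1
(Exp terms are combined using exp(i*s)*conj(exp(i*t)) = exp(i*(s-t)), and sums of them are collapsed using the identity that for every m > 1 the m distinct m-th roots of unity sum to 0, e.g. 1 + exp(2*I*pi/3) + exp(-2*I*pi/3) = 0.)
Hence the multiplicities are chi_4: 1. Dimension check: dim(chi_4)*dim(chi_3) = 3*1 = 3 and sum (mult * dim) = 1*3 = 3.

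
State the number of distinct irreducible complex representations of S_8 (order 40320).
22

Proof sketch: The number of irreducible complex representations of a finite group equals its number of conjugacy classes. Conjugacy classes in S_8 correspond to cycle types, i.e. partitions of 8; there are p(8) = 22 of them, so S_8 (order 40320) has exactly 22 irreducible complex representations.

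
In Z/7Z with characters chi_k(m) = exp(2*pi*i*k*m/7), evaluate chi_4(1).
chi_4(1) = zeta_7^4 = exp(-6*I*pi/7)

Why: chi_4(1) = zeta_7^(4*1) = zeta_7^4. Since zeta_7^7 = 1, this equals zeta_7^4 = exp(2*pi*i*4/7) = exp(-6*I*pi/7).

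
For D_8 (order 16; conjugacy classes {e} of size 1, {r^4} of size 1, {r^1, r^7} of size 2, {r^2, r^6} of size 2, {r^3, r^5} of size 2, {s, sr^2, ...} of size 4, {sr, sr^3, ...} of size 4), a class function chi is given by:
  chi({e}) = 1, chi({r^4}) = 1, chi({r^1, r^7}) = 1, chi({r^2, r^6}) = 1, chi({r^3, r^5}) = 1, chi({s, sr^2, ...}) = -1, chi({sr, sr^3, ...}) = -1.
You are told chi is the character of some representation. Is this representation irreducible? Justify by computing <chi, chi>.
Irreducible: <chi, chi> = 1.

Argument: <chi, chi> = (1/|G|) sum_C |C| * |chi(C)|^2 = (1/16)[1*|1|^2 + 1*|1|^2 + 2*|1|^2 + 2*|1|^2 + 2*|1|^2 + 4*|-1|^2 + 4*|-1|^2]
  = (1/16)[(1) + (1) + (2) + (2) + (2) + (4) + (4)] = 16/16 = 1.
A character is irreducible iff <chi, chi> = 1, so this representation is irreducible.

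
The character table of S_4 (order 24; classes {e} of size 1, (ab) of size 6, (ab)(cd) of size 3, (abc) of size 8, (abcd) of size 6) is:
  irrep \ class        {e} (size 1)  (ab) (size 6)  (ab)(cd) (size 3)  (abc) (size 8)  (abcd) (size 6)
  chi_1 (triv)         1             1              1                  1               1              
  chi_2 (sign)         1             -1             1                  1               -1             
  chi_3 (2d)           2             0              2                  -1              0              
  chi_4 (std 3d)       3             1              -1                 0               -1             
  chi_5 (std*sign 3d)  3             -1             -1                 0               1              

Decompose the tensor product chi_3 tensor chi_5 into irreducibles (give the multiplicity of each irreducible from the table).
chi_3 tensor chi_5 = chi_4 + chi_5 (all other irreducibles have multiplicity 0).

Argument: The character of a tensor product is the pointwise product (chi_3 * chi_5)(C) = chi_3(C) * chi_5(C):
  {e}: (2)*(3), (ab): (0)*(-1), (ab)(cd): (2)*(-1), (abc): (-1)*(0), (abcd): (0)*(1)
so (chi_3 * chi_5) takes values
  {e} -> 6, (ab) -> 0, (ab)(cd) -> -2, (abc) -> 0, (abcd) -> 0.
Now take the inner product of this character with each irreducible chi from the table, <chi_3*chi_5, chi> = (1/24) sum_C |C| (chi_3*chi_5)(C) conj(chi(C)):
  <chi_3*chi_5, chi_1> = (1/24)[1*(6)*conj(1) + 6*(0)*conj(1) + 3*(-2)*conj(1) + 8*(0)*conj(1) + 6*(0)*conj(1)]
      = (1/24)[(6) + (0) + (-6) + (0) + (0)] = 0/24 = 0
  <chi_3*chi_5, chi_2> = (1/24)[1*(6)*conj(1) + 6*(0)*conj(-1) + 3*(-2)*conj(1) + 8*(0)*conj(1) + 6*(0)*conj(-1)]
      = (1/24)[(6) + (0) + (-6) + (0) + (0)] = 0/24 = 0
  <chi_3*chi_5, chi_3> = (1/24)[1*(6)*conj(2) + 6*(0)*conj(0) + 3*(-2)*conj(2) + 8*(0)*conj(-1) + 6*(0)*conj(0)]
      = (1/24)[(12) + (0) + (-12) + (0) + (0)] = 0/24 = 0
  <chi_3*chi_5, chi_4> = (1/24)[1*(6)*conj(3) + 6*(0)*conj(1) + 3*(-2)*conj(-1) + 8*(0)*conj(0) + 6*(0)*conj(-1)]
      = (1/24)[(18) + (0) + (6) + (0) + (0)] = 24/24 = 1
  <chi_3*chi_5, chi_5> = (1/24)[1*(6)*conj(3) + 6*(0)*conj(-1) + 3*(-2)*conj(-1) + 8*(0)*conj(0) + 6*(0)*conj(1)]
      = (1/24)[(18) + (0) + (6) + (0) + (0)] = 24/24 = 1
Hence the multiplicities are chi_4: 1, chi_5: 1. Dimension check: dim(chi_3)*dim(chi_5) = 2*3 = 6 and sum (mult * dim) = 1*3 + 1*3 = 6.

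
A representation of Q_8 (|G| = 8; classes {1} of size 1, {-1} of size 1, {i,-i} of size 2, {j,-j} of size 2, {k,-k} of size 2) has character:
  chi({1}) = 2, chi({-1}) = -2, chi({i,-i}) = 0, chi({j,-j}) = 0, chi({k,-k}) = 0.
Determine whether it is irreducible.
Irreducible: <chi, chi> = 1.

Why: <chi, chi> = (1/|G|) sum_C |C| * |chi(C)|^2 = (1/8)[1*|2|^2 + 1*|-2|^2 + 2*|0|^2 + 2*|0|^2 + 2*|0|^2]
  = (1/8)[(4) + (4) + (0) + (0) + (0)] = 8/8 = 1.
A character is irreducible iff <chi, chi> = 1, so this representation is irreducible.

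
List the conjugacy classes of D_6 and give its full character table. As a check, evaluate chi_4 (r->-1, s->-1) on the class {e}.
Conjugacy classes: {e} of size 1, {r^3} of size 1, {r^1, r^5} of size 2, {r^2, r^4} of size 2, {s, sr^2, ...} of size 3, {sr, sr^3, ...} of size 3.
Character table:
  irrep \ class              {e} (size 1)  {r^3} (size 1)  {r^1, r^5} (size 2)  {r^2, r^4} (size 2)  {s, sr^2, ...} (size 3)  {sr, sr^3, ...} (size 3)
  chi_1 (triv)               1             1               1                    1                    1                        1                       
  chi_2 (sign: r->1, s->-1)  1             1               1                    1                    -1                       -1                      
  chi_3 (r->-1, s->1)        1             -1              -1                   1                    1                        -1                      
  chi_4 (r->-1, s->-1)       1             -1              -1                   1                    -1                       1                       
  chi_5 (2d, j=1)            2             -2              1                    -1                   0                        0                       
  chi_6 (2d, j=2)            2             2               -1                   -1                   0                        0                       

Spot check: chi_4 (r->-1, s->-1) on {e} = 1.

Working: D_6 has order 2*6 = 12 with 6 conjugacy classes, hence 6 irreducibles. Sum of squared dims 1 + 1 + 1 + 1 + 4 + 4 = 12 = |G|. Linear characters come from the abelianisation; the 2-dimensional irreps have character r^k -> 2*cos(2*pi*j*k/6), reflections -> 0.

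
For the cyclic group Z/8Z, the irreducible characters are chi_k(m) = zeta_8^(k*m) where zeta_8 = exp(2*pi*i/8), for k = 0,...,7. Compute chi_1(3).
chi_1(3) = zeta_8^3 = exp(3*I*pi/4)

Solution. chi_1(3) = zeta_8^(1*3) = zeta_8^3. Since zeta_8^8 = 1, this equals zeta_8^3 = exp(2*pi*i*3/8) = exp(3*I*pi/4).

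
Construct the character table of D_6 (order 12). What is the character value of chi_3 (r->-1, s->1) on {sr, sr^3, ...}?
Conjugacy classes: {e} of size 1, {r^3} of size 1, {r^1, r^5} of size 2, {r^2, r^4} of size 2, {s, sr^2, ...} of size 3, {sr, sr^3, ...} of size 3.
Character table:
  irrep \ class              {e} (size 1)  {r^3} (size 1)  {r^1, r^5} (size 2)  {r^2, r^4} (size 2)  {s, sr^2, ...} (size 3)  {sr, sr^3, ...} (size 3)
  chi_1 (triv)               1             1               1                    1                    1                        1                       
  chi_2 (sign: r->1, s->-1)  1             1               1                    1                    -1                       -1                      
  chi_3 (r->-1, s->1)        1             -1              -1                   1                    1                        -1                      
  chi_4 (r->-1, s->-1)       1             -1              -1                   1                    -1                       1                       
  chi_5 (2d, j=1)            2             -2              1                    -1                   0                        0                       
  chi_6 (2d, j=2)            2             2               -1                   -1                   0                        0                       

Spot check: chi_3 (r->-1, s->1) on {sr, sr^3, ...} = -1.

Why: D_6 has order 2*6 = 12 with 6 conjugacy classes, hence 6 irreducibles. Sum of squared dims 1 + 1 + 1 + 1 + 4 + 4 = 12 = |G|. Linear characters come from the abelianisation; the 2-dimensional irreps have character r^k -> 2*cos(2*pi*j*k/6), reflections -> 0.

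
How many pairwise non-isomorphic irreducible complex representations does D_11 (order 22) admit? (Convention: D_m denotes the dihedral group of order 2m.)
7

Details: The number of irreducible complex representations of a finite group equals its number of conjugacy classes. D_11 has 7 conjugacy classes ((n+3)/2 for n odd), so D_11 (order 22) has exactly 7 irreducible complex representations.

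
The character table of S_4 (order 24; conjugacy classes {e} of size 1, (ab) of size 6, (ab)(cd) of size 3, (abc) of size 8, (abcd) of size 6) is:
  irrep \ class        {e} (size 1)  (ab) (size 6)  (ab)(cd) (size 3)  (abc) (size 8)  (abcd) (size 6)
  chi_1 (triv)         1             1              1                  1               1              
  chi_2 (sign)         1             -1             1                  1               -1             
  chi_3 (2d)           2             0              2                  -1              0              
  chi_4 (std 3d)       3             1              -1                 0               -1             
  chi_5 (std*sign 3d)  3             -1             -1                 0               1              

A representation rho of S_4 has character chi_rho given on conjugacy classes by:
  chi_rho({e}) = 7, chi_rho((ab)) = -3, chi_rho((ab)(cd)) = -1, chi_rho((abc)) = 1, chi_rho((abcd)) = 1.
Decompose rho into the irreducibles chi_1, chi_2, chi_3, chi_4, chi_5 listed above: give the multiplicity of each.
Multiplicities: chi_1: 0, chi_2: 1, chi_3: 0, chi_4: 0, chi_5: 2.

Justification: Use <chi_rho, chi> = (1/|G|) sum_C |C| * chi_rho(C) * conj(chi(C)) with |G| = 24 for each irreducible chi in the table:
  <chi_rho, chi_1> = (1/24)[1*(7)*conj(1) + 6*(-3)*conj(1) + 3*(-1)*conj(1) + 8*(1)*conj(1) + 6*(1)*conj(1)]
      = (1/24)[(7) + (-18) + (-3) + (8) + (6)] = 0/24 = 0
  <chi_rho, chi_2> = (1/24)[1*(7)*conj(1) + 6*(-3)*conj(-1) + 3*(-1)*conj(1) + 8*(1)*conj(1) + 6*(1)*conj(-1)]
      = (1/24)[(7) + (18) + (-3) + (8) + (-6)] = 24/24 = 1
  <chi_rho, chi_3> = (1/24)[1*(7)*conj(2) + 6*(-3)*conj(0) + 3*(-1)*conj(2) + 8*(1)*conj(-1) + 6*(1)*conj(0)]
      = (1/24)[(14) + (0) + (-6) + (-8) + (0)] = 0/24 = 0
  <chi_rho, chi_4> = (1/24)[1*(7)*conj(3) + 6*(-3)*conj(1) + 3*(-1)*conj(-1) + 8*(1)*conj(0) + 6*(1)*conj(-1)]
      = (1/24)[(21) + (-18) + (3) + (0) + (-6)] = 0/24 = 0
  <chi_rho, chi_5> = (1/24)[1*(7)*conj(3) + 6*(-3)*conj(-1) + 3*(-1)*conj(-1) + 8*(1)*conj(0) + 6*(1)*conj(1)]
      = (1/24)[(21) + (18) + (3) + (0) + (6)] = 48/24 = 2
Dimension check: dim(rho) = sum (mult * dim) = 0*1 + 1*1 + 0*2 + 0*3 + 2*3 = 7 = chi_rho(e) = 7.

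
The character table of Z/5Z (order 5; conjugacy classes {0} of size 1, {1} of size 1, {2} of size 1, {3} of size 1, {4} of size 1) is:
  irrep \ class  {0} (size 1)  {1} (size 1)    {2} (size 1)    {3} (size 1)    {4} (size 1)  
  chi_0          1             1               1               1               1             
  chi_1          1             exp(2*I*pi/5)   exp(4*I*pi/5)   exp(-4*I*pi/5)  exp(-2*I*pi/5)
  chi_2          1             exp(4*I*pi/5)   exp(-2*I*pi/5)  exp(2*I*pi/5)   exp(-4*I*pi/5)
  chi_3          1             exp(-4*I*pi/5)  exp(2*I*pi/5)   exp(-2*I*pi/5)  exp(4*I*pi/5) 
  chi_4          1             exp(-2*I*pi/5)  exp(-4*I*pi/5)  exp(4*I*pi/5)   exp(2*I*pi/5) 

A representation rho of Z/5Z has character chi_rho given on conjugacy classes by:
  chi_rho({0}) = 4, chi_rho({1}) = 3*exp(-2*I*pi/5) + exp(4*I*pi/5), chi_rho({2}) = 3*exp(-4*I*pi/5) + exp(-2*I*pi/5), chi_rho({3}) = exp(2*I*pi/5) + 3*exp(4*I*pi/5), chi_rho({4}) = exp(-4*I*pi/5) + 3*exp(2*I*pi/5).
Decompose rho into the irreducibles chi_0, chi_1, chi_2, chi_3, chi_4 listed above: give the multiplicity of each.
Multiplicities: chi_0: 0, chi_1: 0, chi_2: 1, chi_3: 0, chi_4: 3.

Use <chi_rho, chi> = (1/|G|) sum_C |C| * chi_rho(C) * conj(chi(C)) with |G| = 5 for each irreducible chi in the table:
  <chi_rho, chi_0> = (1/5)[1*(4)*conj(1) + 1*(3*exp(-2*I*pi/5) + exp(4*I*pi/5))*conj(1) + 1*(3*exp(-4*I*pi/5) + exp(-2*I*pi/5))*conj(1) + 1*(exp(2*I*pi/5) + 3*exp(4*I*pi/5))*conj(1) + 1*(exp(-4*I*pi/5) + 3*exp(2*I*pi/5))*conj(1)]
      = (1/5)[(4) + (3*exp(-2*I*pi/5) + exp(4*I*pi/5)) + (3*exp(-4*I*pi/5) + exp(-2*I*pi/5)) + (exp(2*I*pi/5) + 3*exp(4*I*pi/5)) + (exp(-4*I*pi/5) + 3*exp(2*I*pi/5))] = 0/5 = 0
  <chi_rho, chi_1> = (1/5)[1*(4)*conj(1) + 1*(3*exp(-2*I*pi/5) + exp(4*I*pi/5))*conj(exp(2*I*pi/5)) + 1*(3*exp(-4*I*pi/5) + exp(-2*I*pi/5))*conj(exp(4*I*pi/5)) + 1*(exp(2*I*pi/5) + 3*exp(4*I*pi/5))*conj(exp(-4*I*pi/5)) + 1*(exp(-4*I*pi/5) + 3*exp(2*I*pi/5))*conj(exp(-2*I*pi/5))]
      = (1/5)[(4) + (3*exp(-4*I*pi/5) + exp(2*I*pi/5)) + (exp(4*I*pi/5) + 3*exp(2*I*pi/5)) + (3*exp(-2*I*pi/5) + exp(-4*I*pi/5)) + (exp(-2*I*pi/5) + 3*exp(4*I*pi/5))] = 0/5 = 0
  <chi_rho, chi_2> = (1/5)[1*(4)*conj(1) + 1*(3*exp(-2*I*pi/5) + exp(4*I*pi/5))*conj(exp(4*I*pi/5)) + 1*(3*exp(-4*I*pi/5) + exp(-2*I*pi/5))*conj(exp(-2*I*pi/5)) + 1*(exp(2*I*pi/5) + 3*exp(4*I*pi/5))*conj(exp(2*I*pi/5)) + 1*(exp(-4*I*pi/5) + 3*exp(2*I*pi/5))*conj(exp(-4*I*pi/5))]
      = (1/5)[(4) + (1 + 3*exp(4*I*pi/5)) + (1 + 3*exp(-2*I*pi/5)) + (1 + 3*exp(2*I*pi/5)) + (1 + 3*exp(-4*I*pi/5))] = 5/5 = 1
  <chi_rho, chi_3> = (1/5)[1*(4)*conj(1) + 1*(3*exp(-2*I*pi/5) + exp(4*I*pi/5))*conj(exp(-4*I*pi/5)) + 1*(3*exp(-4*I*pi/5) + exp(-2*I*pi/5))*conj(exp(2*I*pi/5)) + 1*(exp(2*I*pi/5) + 3*exp(4*I*pi/5))*conj(exp(-2*I*pi/5)) + 1*(exp(-4*I*pi/5) + 3*exp(2*I*pi/5))*conj(exp(4*I*pi/5))]
      = (1/5)[(4) + (exp(-2*I*pi/5) + 3*exp(2*I*pi/5)) + (exp(-4*I*pi/5) + 3*exp(4*I*pi/5)) + (3*exp(-4*I*pi/5) + exp(4*I*pi/5)) + (3*exp(-2*I*pi/5) + exp(2*I*pi/5))] = 0/5 = 0
  <chi_rho, chi_4> = (1/5)[1*(4)*conj(1) + 1*(3*exp(-2*I*pi/5) + exp(4*I*pi/5))*conj(exp(-2*I*pi/5)) + 1*(3*exp(-4*I*pi/5) + exp(-2*I*pi/5))*conj(exp(-4*I*pi/5)) + 1*(exp(2*I*pi/5) + 3*exp(4*I*pi/5))*conj(exp(4*I*pi/5)) + 1*(exp(-4*I*pi/5) + 3*exp(2*I*pi/5))*conj(exp(2*I*pi/5))]
      = (1/5)[(4) + (3 + exp(-4*I*pi/5)) + (3 + exp(2*I*pi/5)) + (3 + exp(-2*I*pi/5)) + (3 + exp(4*I*pi/5))] = 15/5 = 3
(Exp terms are combined using exp(i*s)*conj(exp(i*t)) = exp(i*(s-t)), and sums of them are collapsed using the identity that for every m > 1 the m distinct m-th roots of unity sum to 0, e.g. 1 + exp(2*I*pi/3) + exp(-2*I*pi/3) = 0.)
Dimension check: dim(rho) = sum (mult * dim) = 0*1 + 0*1 + 1*1 + 0*1 + 3*1 = 4 = chi_rho(e) = 4.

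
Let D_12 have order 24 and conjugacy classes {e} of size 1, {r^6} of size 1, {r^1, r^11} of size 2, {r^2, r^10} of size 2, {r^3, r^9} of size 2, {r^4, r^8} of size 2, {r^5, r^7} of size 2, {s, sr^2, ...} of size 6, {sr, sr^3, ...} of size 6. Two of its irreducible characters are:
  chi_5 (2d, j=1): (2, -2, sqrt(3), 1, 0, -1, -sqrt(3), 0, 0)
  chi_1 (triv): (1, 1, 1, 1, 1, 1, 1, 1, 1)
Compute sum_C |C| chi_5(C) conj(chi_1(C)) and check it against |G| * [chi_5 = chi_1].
Sum = 0; so <chi_5, chi_1> = 0 (distinct irreducibles are orthogonal).

Proof sketch: Compute term by term over conjugacy classes (|C| * chi_5(C) * conj(chi_1(C))):
  1*(2)*conj(1) + 1*(-2)*conj(1) + 2*(sqrt(3))*conj(1) + 2*(1)*conj(1) + 2*(0)*conj(1) + 2*(-1)*conj(1) + 2*(-sqrt(3))*conj(1) + 6*(0)*conj(1) + 6*(0)*conj(1)
  = (2) + (-2) + (2*sqrt(3)) + (2) + (0) + (-2) + (-2*sqrt(3)) + (0) + (0)
  = 0.
Dividing by |G| = 24 gives 0/24 = 0, matching the row-orthogonality relation <chi_5, chi_1> = [chi_5 = chi_1].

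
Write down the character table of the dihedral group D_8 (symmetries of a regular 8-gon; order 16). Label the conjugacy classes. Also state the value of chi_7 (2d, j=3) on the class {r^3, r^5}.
Conjugacy classes: {e} of size 1, {r^4} of size 1, {r^1, r^7} of size 2, {r^2, r^6} of size 2, {r^3, r^5} of size 2, {s, sr^2, ...} of size 4, {sr, sr^3, ...} of size 4.
Character table:
  irrep \ class              {e} (size 1)  {r^4} (size 1)  {r^1, r^7} (size 2)  {r^2, r^6} (size 2)  {r^3, r^5} (size 2)  {s, sr^2, ...} (size 4)  {sr, sr^3, ...} (size 4)
  chi_1 (triv)               1             1               1                    1                    1                    1                        1                       
  chi_2 (sign: r->1, s->-1)  1             1               1                    1                    1                    -1                       -1                      
  chi_3 (r->-1, s->1)        1             1               -1                   1                    -1                   1                        -1                      
  chi_4 (r->-1, s->-1)       1             1               -1                   1                    -1                   -1                       1                       
  chi_5 (2d, j=1)            2             -2              sqrt(2)              0                    -sqrt(2)             0                        0                       
  chi_6 (2d, j=2)            2             2               0                    -2                   0                    0                        0                       
  chi_7 (2d, j=3)            2             -2              -sqrt(2)             0                    sqrt(2)              0                        0                       

Spot check: chi_7 (2d, j=3) on {r^3, r^5} = sqrt(2).

Working: D_8 has order 2*8 = 16 with 7 conjugacy classes, hence 7 irreducibles. Sum of squared dims 1 + 1 + 1 + 1 + 4 + 4 + 4 = 16 = |G|. Linear characters come from the abelianisation; the 2-dimensional irreps have character r^k -> 2*cos(2*pi*j*k/8), reflections -> 0.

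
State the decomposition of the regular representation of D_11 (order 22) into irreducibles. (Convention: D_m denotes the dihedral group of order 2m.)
Each irreducible V_i of dimension d_i appears with multiplicity d_i, i.e. rho_reg = (direct sum over all irreducibles V_i) d_i V_i. The irreducible dimensions for D_11 are 1, 1, 2, 2, 2, 2, 2: 2 irreducibles of dimension 1, each with multiplicity 1; 5 irreducibles of dimension 2, each with multiplicity 2. Total dimension 2*1*1 + 5*2*2 = 22 = |G|.

Explanation: General theorem: in the regular representation of a finite group G, each irreducible appears with multiplicity equal to its dimension. Check: dim(rho_reg) = sum d_i^2 = 1 + 1 + 4 + 4 + 4 + 4 + 4 = 22 = |G|.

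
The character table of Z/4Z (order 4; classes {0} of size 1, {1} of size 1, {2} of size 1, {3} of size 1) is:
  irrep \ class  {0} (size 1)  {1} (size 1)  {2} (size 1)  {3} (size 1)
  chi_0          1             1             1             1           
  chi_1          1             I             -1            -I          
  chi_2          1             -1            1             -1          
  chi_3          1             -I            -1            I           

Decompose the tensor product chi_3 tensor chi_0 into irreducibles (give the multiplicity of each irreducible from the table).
chi_3 tensor chi_0 = chi_3 (all other irreducibles have multiplicity 0).

Proof sketch: The character of a tensor product is the pointwise product (chi_3 * chi_0)(C) = chi_3(C) * chi_0(C):
  {0}: (1)*(1), {1}: (-I)*(1), {2}: (-1)*(1), {3}: (I)*(1)
so (chi_3 * chi_0) takes values
  {0} -> 1, {1} -> -I, {2} -> -1, {3} -> I.
Now take the inner product of this character with each irreducible chi from the table, <chi_3*chi_0, chi> = (1/4) sum_C |C| (chi_3*chi_0)(C) conj(chi(C)):
  <chi_3*chi_0, chi_0> = (1/4)[1*(1)*conj(1) + 1*(-I)*conj(1) + 1*(-1)*conj(1) + 1*(I)*conj(1)]
      = (1/4)[(1) + (-I) + (-1) + (I)] = 0/4 = 0
  <chi_3*chi_0, chi_1> = (1/4)[1*(1)*conj(1) + 1*(-I)*conj(I) + 1*(-1)*conj(-1) + 1*(I)*conj(-I)]
      = (1/4)[(1) + (-1) + (1) + (-1)] = 0/4 = 0
  <chi_3*chi_0, chi_2> = (1/4)[1*(1)*conj(1) + 1*(-I)*conj(-1) + 1*(-1)*conj(1) + 1*(I)*conj(-1)]
      = (1/4)[(1) + (I) + (-1) + (-I)] = 0/4 = 0
  <chi_3*chi_0, chi_3> = (1/4)[1*(1)*conj(1) + 1*(-I)*conj(-I) + 1*(-1)*conj(-1) + 1*(I)*conj(I)]
      = (1/4)[(1) + (1) + (1) + (1)] = 4/4 = 1
(Exp terms are combined using exp(i*s)*conj(exp(i*t)) = exp(i*(s-t)), and sums of them are collapsed using the identity that for every m > 1 the m distinct m-th roots of unity sum to 0, e.g. 1 + exp(2*I*pi/3) + exp(-2*I*pi/3) = 0.)
Hence the multiplicities are chi_3: 1. Dimension check: dim(chi_3)*dim(chi_0) = 1*1 = 1 and sum (mult * dim) = 1*1 = 1.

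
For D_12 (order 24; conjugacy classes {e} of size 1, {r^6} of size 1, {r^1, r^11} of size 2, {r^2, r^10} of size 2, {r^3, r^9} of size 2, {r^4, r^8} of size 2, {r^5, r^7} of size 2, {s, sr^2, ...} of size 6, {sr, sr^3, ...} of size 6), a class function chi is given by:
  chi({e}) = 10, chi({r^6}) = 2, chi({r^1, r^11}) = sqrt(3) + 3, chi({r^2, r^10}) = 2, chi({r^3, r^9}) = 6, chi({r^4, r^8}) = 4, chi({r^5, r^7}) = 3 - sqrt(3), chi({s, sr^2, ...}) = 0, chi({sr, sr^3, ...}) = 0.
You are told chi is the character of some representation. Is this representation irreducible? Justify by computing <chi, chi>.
Not irreducible (reducible): <chi, chi> = 11 > 1.

Details: <chi, chi> = (1/|G|) sum_C |C| * |chi(C)|^2 = (1/24)[1*|10|^2 + 1*|2|^2 + 2*|sqrt(3) + 3|^2 + 2*|2|^2 + 2*|6|^2 + 2*|4|^2 + 2*|3 - sqrt(3)|^2 + 6*|0|^2 + 6*|0|^2]
  = (1/24)[(100) + (4) + (12*sqrt(3) + 24) + (8) + (72) + (32) + (24 - 12*sqrt(3)) + (0) + (0)] = 264/24 = 11.
A character is irreducible iff <chi, chi> = 1, so this representation is reducible.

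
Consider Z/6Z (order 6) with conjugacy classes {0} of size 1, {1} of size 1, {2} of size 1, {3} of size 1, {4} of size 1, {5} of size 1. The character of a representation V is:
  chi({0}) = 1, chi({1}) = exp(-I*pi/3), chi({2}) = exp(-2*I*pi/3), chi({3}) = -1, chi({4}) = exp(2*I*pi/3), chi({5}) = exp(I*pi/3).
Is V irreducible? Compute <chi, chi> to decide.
Irreducible: <chi, chi> = 1.

Justification: <chi, chi> = (1/|G|) sum_C |C| * |chi(C)|^2 = (1/6)[1*|1|^2 + 1*|exp(-I*pi/3)|^2 + 1*|exp(-2*I*pi/3)|^2 + 1*|-1|^2 + 1*|exp(2*I*pi/3)|^2 + 1*|exp(I*pi/3)|^2]
  = (1/6)[(1) + (1) + (1) + (1) + (1) + (1)] = 6/6 = 1.
(Exp terms are combined using exp(i*s)*conj(exp(i*t)) = exp(i*(s-t)), and sums of them are collapsed using the identity that for every m > 1 the m distinct m-th roots of unity sum to 0, e.g. 1 + exp(2*I*pi/3) + exp(-2*I*pi/3) = 0.)
A character is irreducible iff <chi, chi> = 1, so this representation is irreducible.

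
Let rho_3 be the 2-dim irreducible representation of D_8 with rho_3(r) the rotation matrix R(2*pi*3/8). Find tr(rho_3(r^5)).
chi_{rho_3}(r^5) = 2*cos(2*pi*3*5/8) = sqrt(2)

Reasoning: rho_3(r^5) is rotation by angle 2*pi*3*5/8, whose trace is 2*cos(2*pi*3*5/8) = sqrt(2).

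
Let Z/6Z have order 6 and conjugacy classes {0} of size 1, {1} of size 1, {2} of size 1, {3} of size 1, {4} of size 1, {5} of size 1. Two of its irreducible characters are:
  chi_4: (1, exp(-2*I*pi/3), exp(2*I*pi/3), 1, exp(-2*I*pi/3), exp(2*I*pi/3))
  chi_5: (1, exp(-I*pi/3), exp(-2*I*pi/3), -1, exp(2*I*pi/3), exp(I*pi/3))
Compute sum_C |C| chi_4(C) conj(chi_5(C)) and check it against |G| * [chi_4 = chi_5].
Sum = 0; so <chi_4, chi_5> = 0 (distinct irreducibles are orthogonal).

Solution. Compute term by term over conjugacy classes (|C| * chi_4(C) * conj(chi_5(C))):
  1*(1)*conj(1) + 1*(exp(-2*I*pi/3))*conj(exp(-I*pi/3)) + 1*(exp(2*I*pi/3))*conj(exp(-2*I*pi/3)) + 1*(1)*conj(-1) + 1*(exp(-2*I*pi/3))*conj(exp(2*I*pi/3)) + 1*(exp(2*I*pi/3))*conj(exp(I*pi/3))
  = (1) + (exp(-I*pi/3)) + (exp(-2*I*pi/3)) + (-1) + (exp(2*I*pi/3)) + (exp(I*pi/3))
  = 0.
(Exp terms are combined using exp(i*s)*conj(exp(i*t)) = exp(i*(s-t)), and sums of them are collapsed using the identity that for every m > 1 the m distinct m-th roots of unity sum to 0, e.g. 1 + exp(2*I*pi/3) + exp(-2*I*pi/3) = 0.)
Dividing by |G| = 6 gives 0/6 = 0, matching the row-orthogonality relation <chi_4, chi_5> = [chi_4 = chi_5].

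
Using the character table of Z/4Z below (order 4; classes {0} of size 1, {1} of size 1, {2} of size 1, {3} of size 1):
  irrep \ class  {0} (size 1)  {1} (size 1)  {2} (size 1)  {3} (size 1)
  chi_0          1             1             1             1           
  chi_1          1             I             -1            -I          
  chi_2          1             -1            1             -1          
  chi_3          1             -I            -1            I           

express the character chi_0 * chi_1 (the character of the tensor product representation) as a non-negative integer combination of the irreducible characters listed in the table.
chi_0 tensor chi_1 = chi_1 (all other irreducibles have multiplicity 0).

Working: The character of a tensor product is the pointwise product (chi_0 * chi_1)(C) = chi_0(C) * chi_1(C):
  {0}: (1)*(1), {1}: (1)*(I), {2}: (1)*(-1), {3}: (1)*(-I)
so (chi_0 * chi_1) takes values
  {0} -> 1, {1} -> I, {2} -> -1, {3} -> -I.
Now take the inner product of this character with each irreducible chi from the table, <chi_0*chi_1, chi> = (1/4) sum_C |C| (chi_0*chi_1)(C) conj(chi(C)):
  <chi_0*chi_1, chi_0> = (1/4)[1*(1)*conj(1) + 1*(I)*conj(1) + 1*(-1)*conj(1) + 1*(-I)*conj(1)]
      = (1/4)[(1) + (I) + (-1) + (-I)] = 0/4 = 0
  <chi_0*chi_1, chi_1> = (1/4)[1*(1)*conj(1) + 1*(I)*conj(I) + 1*(-1)*conj(-1) + 1*(-I)*conj(-I)]
      = (1/4)[(1) + (1) + (1) + (1)] = 4/4 = 1
  <chi_0*chi_1, chi_2> = (1/4)[1*(1)*conj(1) + 1*(I)*conj(-1) + 1*(-1)*conj(1) + 1*(-I)*conj(-1)]
      = (1/4)[(1) + (-I) + (-1) + (I)] = 0/4 = 0
  <chi_0*chi_1, chi_3> = (1/4)[1*(1)*conj(1) + 1*(I)*conj(-I) + 1*(-1)*conj(-1) + 1*(-I)*conj(I)]
      = (1/4)[(1) + (-1) + (1) + (-1)] = 0/4 = 0
(Exp terms are combined using exp(i*s)*conj(exp(i*t)) = exp(i*(s-t)), and sums of them are collapsed using the identity that for every m > 1 the m distinct m-th roots of unity sum to 0, e.g. 1 + exp(2*I*pi/3) + exp(-2*I*pi/3) = 0.)
Hence the multiplicities are chi_1: 1. Dimension check: dim(chi_0)*dim(chi_1) = 1*1 = 1 and sum (mult * dim) = 1*1 = 1.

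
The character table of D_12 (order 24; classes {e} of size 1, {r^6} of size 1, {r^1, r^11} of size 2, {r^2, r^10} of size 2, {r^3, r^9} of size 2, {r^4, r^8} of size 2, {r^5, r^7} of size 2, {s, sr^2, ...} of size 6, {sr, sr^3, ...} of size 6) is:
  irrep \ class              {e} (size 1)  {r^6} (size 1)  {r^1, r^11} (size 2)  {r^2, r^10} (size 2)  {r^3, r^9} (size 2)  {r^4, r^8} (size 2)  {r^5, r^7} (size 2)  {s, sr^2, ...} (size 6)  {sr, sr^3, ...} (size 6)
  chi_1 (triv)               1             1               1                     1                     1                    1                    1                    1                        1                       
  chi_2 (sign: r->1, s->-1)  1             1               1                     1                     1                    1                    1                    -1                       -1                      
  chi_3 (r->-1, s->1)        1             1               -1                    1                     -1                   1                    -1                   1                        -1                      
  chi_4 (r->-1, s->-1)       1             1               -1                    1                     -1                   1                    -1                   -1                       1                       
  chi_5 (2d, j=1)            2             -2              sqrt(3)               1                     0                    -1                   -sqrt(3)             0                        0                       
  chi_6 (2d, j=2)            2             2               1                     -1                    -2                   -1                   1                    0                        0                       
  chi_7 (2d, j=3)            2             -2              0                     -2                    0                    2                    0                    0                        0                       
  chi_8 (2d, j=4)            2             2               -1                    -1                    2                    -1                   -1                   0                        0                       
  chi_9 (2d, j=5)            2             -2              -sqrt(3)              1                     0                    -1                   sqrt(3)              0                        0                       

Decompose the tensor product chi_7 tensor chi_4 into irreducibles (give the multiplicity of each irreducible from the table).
chi_7 tensor chi_4 = chi_7 (all other irreducibles have multiplicity 0).

Solution. The character of a tensor product is the pointwise product (chi_7 * chi_4)(C) = chi_7(C) * chi_4(C):
  {e}: (2)*(1), {r^6}: (-2)*(1), {r^1, r^11}: (0)*(-1), {r^2, r^10}: (-2)*(1), {r^3, r^9}: (0)*(-1), {r^4, r^8}: (2)*(1), {r^5, r^7}: (0)*(-1), {s, sr^2, ...}: (0)*(-1), {sr, sr^3, ...}: (0)*(1)
so (chi_7 * chi_4) takes values
  {e} -> 2, {r^6} -> -2, {r^1, r^11} -> 0, {r^2, r^10} -> -2, {r^3, r^9} -> 0, {r^4, r^8} -> 2, {r^5, r^7} -> 0, {s, sr^2, ...} -> 0, {sr, sr^3, ...} -> 0.
Now take the inner product of this character with each irreducible chi from the table, <chi_7*chi_4, chi> = (1/24) sum_C |C| (chi_7*chi_4)(C) conj(chi(C)):
  <chi_7*chi_4, chi_1> = (1/24)[1*(2)*conj(1) + 1*(-2)*conj(1) + 2*(0)*conj(1) + 2*(-2)*conj(1) + 2*(0)*conj(1) + 2*(2)*conj(1) + 2*(0)*conj(1) + 6*(0)*conj(1) + 6*(0)*conj(1)]
      = (1/24)[(2) + (-2) + (0) + (-4) + (0) + (4) + (0) + (0) + (0)] = 0/24 = 0
  <chi_7*chi_4, chi_2> = (1/24)[1*(2)*conj(1) + 1*(-2)*conj(1) + 2*(0)*conj(1) + 2*(-2)*conj(1) + 2*(0)*conj(1) + 2*(2)*conj(1) + 2*(0)*conj(1) + 6*(0)*conj(-1) + 6*(0)*conj(-1)]
      = (1/24)[(2) + (-2) + (0) + (-4) + (0) + (4) + (0) + (0) + (0)] = 0/24 = 0
  <chi_7*chi_4, chi_3> = (1/24)[1*(2)*conj(1) + 1*(-2)*conj(1) + 2*(0)*conj(-1) + 2*(-2)*conj(1) + 2*(0)*conj(-1) + 2*(2)*conj(1) + 2*(0)*conj(-1) + 6*(0)*conj(1) + 6*(0)*conj(-1)]
      = (1/24)[(2) + (-2) + (0) + (-4) + (0) + (4) + (0) + (0) + (0)] = 0/24 = 0
  <chi_7*chi_4, chi_4> = (1/24)[1*(2)*conj(1) + 1*(-2)*conj(1) + 2*(0)*conj(-1) + 2*(-2)*conj(1) + 2*(0)*conj(-1) + 2*(2)*conj(1) + 2*(0)*conj(-1) + 6*(0)*conj(-1) + 6*(0)*conj(1)]
      = (1/24)[(2) + (-2) + (0) + (-4) + (0) + (4) + (0) + (0) + (0)] = 0/24 = 0
  <chi_7*chi_4, chi_5> = (1/24)[1*(2)*conj(2) + 1*(-2)*conj(-2) + 2*(0)*conj(sqrt(3)) + 2*(-2)*conj(1) + 2*(0)*conj(0) + 2*(2)*conj(-1) + 2*(0)*conj(-sqrt(3)) + 6*(0)*conj(0) + 6*(0)*conj(0)]
      = (1/24)[(4) + (4) + (0) + (-4) + (0) + (-4) + (0) + (0) + (0)] = 0/24 = 0
  <chi_7*chi_4, chi_6> = (1/24)[1*(2)*conj(2) + 1*(-2)*conj(2) + 2*(0)*conj(1) + 2*(-2)*conj(-1) + 2*(0)*conj(-2) + 2*(2)*conj(-1) + 2*(0)*conj(1) + 6*(0)*conj(0) + 6*(0)*conj(0)]
      = (1/24)[(4) + (-4) + (0) + (4) + (0) + (-4) + (0) + (0) + (0)] = 0/24 = 0
  <chi_7*chi_4, chi_7> = (1/24)[1*(2)*conj(2) + 1*(-2)*conj(-2) + 2*(0)*conj(0) + 2*(-2)*conj(-2) + 2*(0)*conj(0) + 2*(2)*conj(2) + 2*(0)*conj(0) + 6*(0)*conj(0) + 6*(0)*conj(0)]
      = (1/24)[(4) + (4) + (0) + (8) + (0) + (8) + (0) + (0) + (0)] = 24/24 = 1
  <chi_7*chi_4, chi_8> = (1/24)[1*(2)*conj(2) + 1*(-2)*conj(2) + 2*(0)*conj(-1) + 2*(-2)*conj(-1) + 2*(0)*conj(2) + 2*(2)*conj(-1) + 2*(0)*conj(-1) + 6*(0)*conj(0) + 6*(0)*conj(0)]
      = (1/24)[(4) + (-4) + (0) + (4) + (0) + (-4) + (0) + (0) + (0)] = 0/24 = 0
  <chi_7*chi_4, chi_9> = (1/24)[1*(2)*conj(2) + 1*(-2)*conj(-2) + 2*(0)*conj(-sqrt(3)) + 2*(-2)*conj(1) + 2*(0)*conj(0) + 2*(2)*conj(-1) + 2*(0)*conj(sqrt(3)) + 6*(0)*conj(0) + 6*(0)*conj(0)]
      = (1/24)[(4) + (4) + (0) + (-4) + (0) + (-4) + (0) + (0) + (0)] = 0/24 = 0
Hence the multiplicities are chi_7: 1. Dimension check: dim(chi_7)*dim(chi_4) = 2*1 = 2 and sum (mult * dim) = 1*2 = 2.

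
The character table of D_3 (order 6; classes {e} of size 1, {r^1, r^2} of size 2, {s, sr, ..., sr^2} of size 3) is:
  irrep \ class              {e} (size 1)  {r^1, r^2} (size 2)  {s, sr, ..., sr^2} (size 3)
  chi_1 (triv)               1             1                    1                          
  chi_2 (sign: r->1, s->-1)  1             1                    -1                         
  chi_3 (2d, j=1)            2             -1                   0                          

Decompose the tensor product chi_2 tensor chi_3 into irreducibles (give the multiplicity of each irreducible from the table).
chi_2 tensor chi_3 = chi_3 (all other irreducibles have multiplicity 0).

Derivation: The character of a tensor product is the pointwise product (chi_2 * chi_3)(C) = chi_2(C) * chi_3(C):
  {e}: (1)*(2), {r^1, r^2}: (1)*(-1), {s, sr, ..., sr^2}: (-1)*(0)
so (chi_2 * chi_3) takes values
  {e} -> 2, {r^1, r^2} -> -1, {s, sr, ..., sr^2} -> 0.
Now take the inner product of this character with each irreducible chi from the table, <chi_2*chi_3, chi> = (1/6) sum_C |C| (chi_2*chi_3)(C) conj(chi(C)):
  <chi_2*chi_3, chi_1> = (1/6)[1*(2)*conj(1) + 2*(-1)*conj(1) + 3*(0)*conj(1)]
      = (1/6)[(2) + (-2) + (0)] = 0/6 = 0
  <chi_2*chi_3, chi_2> = (1/6)[1*(2)*conj(1) + 2*(-1)*conj(1) + 3*(0)*conj(-1)]
      = (1/6)[(2) + (-2) + (0)] = 0/6 = 0
  <chi_2*chi_3, chi_3> = (1/6)[1*(2)*conj(2) + 2*(-1)*conj(-1) + 3*(0)*conj(0)]
      = (1/6)[(4) + (2) + (0)] = 6/6 = 1
Hence the multiplicities are chi_3: 1. Dimension check: dim(chi_2)*dim(chi_3) = 1*2 = 2 and sum (mult * dim) = 1*2 = 2.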